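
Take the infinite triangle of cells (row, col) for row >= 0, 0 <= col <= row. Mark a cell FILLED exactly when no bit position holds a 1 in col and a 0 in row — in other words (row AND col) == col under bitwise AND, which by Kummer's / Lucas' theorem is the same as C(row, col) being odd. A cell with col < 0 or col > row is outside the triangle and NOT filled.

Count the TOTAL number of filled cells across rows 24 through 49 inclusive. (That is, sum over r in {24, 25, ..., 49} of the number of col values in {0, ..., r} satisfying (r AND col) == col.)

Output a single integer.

r24=11000 pc2: +4 =4
r25=11001 pc3: +8 =12
r26=11010 pc3: +8 =20
r27=11011 pc4: +16 =36
r28=11100 pc3: +8 =44
r29=11101 pc4: +16 =60
r30=11110 pc4: +16 =76
r31=11111 pc5: +32 =108
r32=100000 pc1: +2 =110
r33=100001 pc2: +4 =114
r34=100010 pc2: +4 =118
r35=100011 pc3: +8 =126
r36=100100 pc2: +4 =130
r37=100101 pc3: +8 =138
r38=100110 pc3: +8 =146
r39=100111 pc4: +16 =162
r40=101000 pc2: +4 =166
r41=101001 pc3: +8 =174
r42=101010 pc3: +8 =182
r43=101011 pc4: +16 =198
r44=101100 pc3: +8 =206
r45=101101 pc4: +16 =222
r46=101110 pc4: +16 =238
r47=101111 pc5: +32 =270
r48=110000 pc2: +4 =274
r49=110001 pc3: +8 =282

Answer: 282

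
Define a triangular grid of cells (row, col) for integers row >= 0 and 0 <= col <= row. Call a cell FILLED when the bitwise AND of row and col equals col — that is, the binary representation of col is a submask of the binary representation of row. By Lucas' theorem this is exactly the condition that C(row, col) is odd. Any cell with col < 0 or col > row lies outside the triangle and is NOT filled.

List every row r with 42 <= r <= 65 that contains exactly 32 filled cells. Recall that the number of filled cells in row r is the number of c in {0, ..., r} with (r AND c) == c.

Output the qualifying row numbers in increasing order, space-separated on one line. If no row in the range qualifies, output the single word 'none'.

Row r has 2^popcount(r) filled cells, so we need popcount(r) = log2(32) = 5.
Scan r = 42..65 and keep those with exactly 5 one-bits:
r=42=101010 popcount=3 -> skip
r=43=101011 popcount=4 -> skip
r=44=101100 popcount=3 -> skip
r=45=101101 popcount=4 -> skip
r=46=101110 popcount=4 -> skip
r=47=101111 popcount=5 -> KEEP
r=48=110000 popcount=2 -> skip
r=49=110001 popcount=3 -> skip
r=50=110010 popcount=3 -> skip
r=51=110011 popcount=4 -> skip
r=52=110100 popcount=3 -> skip
r=53=110101 popcount=4 -> skip
r=54=110110 popcount=4 -> skip
r=55=110111 popcount=5 -> KEEP
r=56=111000 popcount=3 -> skip
r=57=111001 popcount=4 -> skip
r=58=111010 popcount=4 -> skip
r=59=111011 popcount=5 -> KEEP
r=60=111100 popcount=4 -> skip
r=61=111101 popcount=5 -> KEEP
r=62=111110 popcount=5 -> KEEP
r=63=111111 popcount=6 -> skip
r=64=1000000 popcount=1 -> skip
r=65=1000001 popcount=2 -> skip
Kept rows: 47 55 59 61 62

Answer: 47 55 59 61 62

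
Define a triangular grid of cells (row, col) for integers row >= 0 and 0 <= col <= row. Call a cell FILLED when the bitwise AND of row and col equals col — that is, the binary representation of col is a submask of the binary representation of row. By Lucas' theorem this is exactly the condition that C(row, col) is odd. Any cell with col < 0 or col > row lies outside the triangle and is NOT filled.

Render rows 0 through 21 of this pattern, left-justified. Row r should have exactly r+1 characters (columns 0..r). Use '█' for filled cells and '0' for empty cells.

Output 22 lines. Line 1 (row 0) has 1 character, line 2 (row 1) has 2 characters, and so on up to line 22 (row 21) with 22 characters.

r0=0: █
r1=1: ██
r2=10: █0█
r3=11: ████
r4=100: █000█
r5=101: ██00██
r6=110: █0█0█0█
r7=111: ████████
r8=1000: █0000000█
r9=1001: ██000000██
r10=1010: █0█00000█0█
r11=1011: ████0000████
r12=1100: █000█000█000█
r13=1101: ██00██00██00██
r14=1110: █0█0█0█0█0█0█0█
r15=1111: ████████████████
r16=10000: █000000000000000█
r17=10001: ██00000000000000██
r18=10010: █0█0000000000000█0█
r19=10011: ████000000000000████
r20=10100: █000█00000000000█000█
r21=10101: ██00██0000000000██00██

Answer: █
██
█0█
████
█000█
██00██
█0█0█0█
████████
█0000000█
██000000██
█0█00000█0█
████0000████
█000█000█000█
██00██00██00██
█0█0█0█0█0█0█0█
████████████████
█000000000000000█
██00000000000000██
█0█0000000000000█0█
████000000000000████
█000█00000000000█000█
██00██0000000000██00██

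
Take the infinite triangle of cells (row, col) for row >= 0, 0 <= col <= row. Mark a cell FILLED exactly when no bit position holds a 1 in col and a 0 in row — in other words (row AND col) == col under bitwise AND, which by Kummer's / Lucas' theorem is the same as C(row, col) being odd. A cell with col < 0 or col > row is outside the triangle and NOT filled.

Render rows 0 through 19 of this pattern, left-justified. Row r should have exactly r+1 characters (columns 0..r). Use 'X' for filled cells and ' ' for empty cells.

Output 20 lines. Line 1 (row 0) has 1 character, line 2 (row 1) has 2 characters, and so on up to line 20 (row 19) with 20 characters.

Answer: X
XX
X X
XXXX
X   X
XX  XX
X X X X
XXXXXXXX
X       X
XX      XX
X X     X X
XXXX    XXXX
X   X   X   X
XX  XX  XX  XX
X X X X X X X X
XXXXXXXXXXXXXXXX
X               X
XX              XX
X X             X X
XXXX            XXXX

Derivation:
r0=0: X
r1=1: XX
r2=10: X X
r3=11: XXXX
r4=100: X   X
r5=101: XX  XX
r6=110: X X X X
r7=111: XXXXXXXX
r8=1000: X       X
r9=1001: XX      XX
r10=1010: X X     X X
r11=1011: XXXX    XXXX
r12=1100: X   X   X   X
r13=1101: XX  XX  XX  XX
r14=1110: X X X X X X X X
r15=1111: XXXXXXXXXXXXXXXX
r16=10000: X               X
r17=10001: XX              XX
r18=10010: X X             X X
r19=10011: XXXX            XXXX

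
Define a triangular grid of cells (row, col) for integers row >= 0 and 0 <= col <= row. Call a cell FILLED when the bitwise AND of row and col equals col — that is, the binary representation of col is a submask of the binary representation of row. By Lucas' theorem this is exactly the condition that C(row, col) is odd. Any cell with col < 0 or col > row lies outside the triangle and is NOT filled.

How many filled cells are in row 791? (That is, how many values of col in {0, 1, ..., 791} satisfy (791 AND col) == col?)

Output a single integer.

791 in binary = 1100010111
popcount(791) = number of 1-bits in 1100010111 = 6
A col c satisfies (791 AND c) == c iff every set bit of c is also set in 791; each of the 6 set bits of 791 can independently be on or off in c.
count = 2^6 = 64

Answer: 64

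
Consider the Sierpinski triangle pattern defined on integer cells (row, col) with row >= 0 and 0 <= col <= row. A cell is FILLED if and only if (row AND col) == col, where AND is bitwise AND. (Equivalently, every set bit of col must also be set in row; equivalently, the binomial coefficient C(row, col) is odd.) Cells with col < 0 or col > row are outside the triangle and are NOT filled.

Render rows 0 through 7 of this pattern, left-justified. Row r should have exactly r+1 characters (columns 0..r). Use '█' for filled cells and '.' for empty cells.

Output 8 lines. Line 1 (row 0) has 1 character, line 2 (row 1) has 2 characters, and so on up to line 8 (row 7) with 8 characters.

r0=0: █
r1=1: ██
r2=10: █.█
r3=11: ████
r4=100: █...█
r5=101: ██..██
r6=110: █.█.█.█
r7=111: ████████

Answer: █
██
█.█
████
█...█
██..██
█.█.█.█
████████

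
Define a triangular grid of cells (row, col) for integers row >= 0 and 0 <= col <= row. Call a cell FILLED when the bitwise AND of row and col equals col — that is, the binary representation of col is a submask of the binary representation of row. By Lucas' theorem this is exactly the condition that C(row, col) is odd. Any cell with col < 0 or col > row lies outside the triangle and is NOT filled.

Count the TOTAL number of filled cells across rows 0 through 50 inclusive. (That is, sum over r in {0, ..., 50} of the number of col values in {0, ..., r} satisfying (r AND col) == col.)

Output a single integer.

r0=0 pc0: +1 =1
r1=1 pc1: +2 =3
r2=10 pc1: +2 =5
r3=11 pc2: +4 =9
r4=100 pc1: +2 =11
r5=101 pc2: +4 =15
r6=110 pc2: +4 =19
r7=111 pc3: +8 =27
r8=1000 pc1: +2 =29
r9=1001 pc2: +4 =33
r10=1010 pc2: +4 =37
r11=1011 pc3: +8 =45
r12=1100 pc2: +4 =49
r13=1101 pc3: +8 =57
r14=1110 pc3: +8 =65
r15=1111 pc4: +16 =81
r16=10000 pc1: +2 =83
r17=10001 pc2: +4 =87
r18=10010 pc2: +4 =91
r19=10011 pc3: +8 =99
r20=10100 pc2: +4 =103
r21=10101 pc3: +8 =111
r22=10110 pc3: +8 =119
r23=10111 pc4: +16 =135
r24=11000 pc2: +4 =139
r25=11001 pc3: +8 =147
r26=11010 pc3: +8 =155
r27=11011 pc4: +16 =171
r28=11100 pc3: +8 =179
r29=11101 pc4: +16 =195
r30=11110 pc4: +16 =211
r31=11111 pc5: +32 =243
r32=100000 pc1: +2 =245
r33=100001 pc2: +4 =249
r34=100010 pc2: +4 =253
r35=100011 pc3: +8 =261
r36=100100 pc2: +4 =265
r37=100101 pc3: +8 =273
r38=100110 pc3: +8 =281
r39=100111 pc4: +16 =297
r40=101000 pc2: +4 =301
r41=101001 pc3: +8 =309
r42=101010 pc3: +8 =317
r43=101011 pc4: +16 =333
r44=101100 pc3: +8 =341
r45=101101 pc4: +16 =357
r46=101110 pc4: +16 =373
r47=101111 pc5: +32 =405
r48=110000 pc2: +4 =409
r49=110001 pc3: +8 =417
r50=110010 pc3: +8 =425

Answer: 425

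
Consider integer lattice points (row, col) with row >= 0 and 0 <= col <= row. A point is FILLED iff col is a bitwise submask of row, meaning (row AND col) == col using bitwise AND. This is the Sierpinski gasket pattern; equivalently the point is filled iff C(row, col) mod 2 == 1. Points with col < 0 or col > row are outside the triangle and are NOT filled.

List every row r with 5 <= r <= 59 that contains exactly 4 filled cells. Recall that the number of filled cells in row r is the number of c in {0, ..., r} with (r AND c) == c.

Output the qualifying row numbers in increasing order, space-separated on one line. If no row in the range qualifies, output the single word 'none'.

Answer: 5 6 9 10 12 17 18 20 24 33 34 36 40 48

Derivation:
Row r has 2^popcount(r) filled cells, so we need popcount(r) = log2(4) = 2.
Scan r = 5..59 and keep those with exactly 2 one-bits:
r=5=101 popcount=2 -> KEEP
r=6=110 popcount=2 -> KEEP
r=7=111 popcount=3 -> skip
r=8=1000 popcount=1 -> skip
r=9=1001 popcount=2 -> KEEP
r=10=1010 popcount=2 -> KEEP
r=11=1011 popcount=3 -> skip
r=12=1100 popcount=2 -> KEEP
r=13=1101 popcount=3 -> skip
r=14=1110 popcount=3 -> skip
r=15=1111 popcount=4 -> skip
r=16=10000 popcount=1 -> skip
r=17=10001 popcount=2 -> KEEP
r=18=10010 popcount=2 -> KEEP
r=19=10011 popcount=3 -> skip
r=20=10100 popcount=2 -> KEEP
r=21=10101 popcount=3 -> skip
r=22=10110 popcount=3 -> skip
r=23=10111 popcount=4 -> skip
r=24=11000 popcount=2 -> KEEP
r=25=11001 popcount=3 -> skip
r=26=11010 popcount=3 -> skip
r=27=11011 popcount=4 -> skip
r=28=11100 popcount=3 -> skip
r=29=11101 popcount=4 -> skip
r=30=11110 popcount=4 -> skip
r=31=11111 popcount=5 -> skip
r=32=100000 popcount=1 -> skip
r=33=100001 popcount=2 -> KEEP
r=34=100010 popcount=2 -> KEEP
r=35=100011 popcount=3 -> skip
r=36=100100 popcount=2 -> KEEP
r=37=100101 popcount=3 -> skip
r=38=100110 popcount=3 -> skip
r=39=100111 popcount=4 -> skip
r=40=101000 popcount=2 -> KEEP
r=41=101001 popcount=3 -> skip
r=42=101010 popcount=3 -> skip
r=43=101011 popcount=4 -> skip
r=44=101100 popcount=3 -> skip
r=45=101101 popcount=4 -> skip
r=46=101110 popcount=4 -> skip
r=47=101111 popcount=5 -> skip
r=48=110000 popcount=2 -> KEEP
r=49=110001 popcount=3 -> skip
r=50=110010 popcount=3 -> skip
r=51=110011 popcount=4 -> skip
r=52=110100 popcount=3 -> skip
r=53=110101 popcount=4 -> skip
r=54=110110 popcount=4 -> skip
r=55=110111 popcount=5 -> skip
r=56=111000 popcount=3 -> skip
r=57=111001 popcount=4 -> skip
r=58=111010 popcount=4 -> skip
r=59=111011 popcount=5 -> skip
Kept rows: 5 6 9 10 12 17 18 20 24 33 34 36 40 48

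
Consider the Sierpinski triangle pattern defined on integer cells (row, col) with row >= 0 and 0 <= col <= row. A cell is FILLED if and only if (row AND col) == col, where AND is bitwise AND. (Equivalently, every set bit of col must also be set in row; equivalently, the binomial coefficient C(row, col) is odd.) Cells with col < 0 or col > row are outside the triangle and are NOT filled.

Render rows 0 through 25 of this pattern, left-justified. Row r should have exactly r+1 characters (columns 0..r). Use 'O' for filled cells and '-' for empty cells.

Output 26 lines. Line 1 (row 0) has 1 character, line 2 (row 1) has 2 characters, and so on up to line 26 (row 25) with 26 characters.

Answer: O
OO
O-O
OOOO
O---O
OO--OO
O-O-O-O
OOOOOOOO
O-------O
OO------OO
O-O-----O-O
OOOO----OOOO
O---O---O---O
OO--OO--OO--OO
O-O-O-O-O-O-O-O
OOOOOOOOOOOOOOOO
O---------------O
OO--------------OO
O-O-------------O-O
OOOO------------OOOO
O---O-----------O---O
OO--OO----------OO--OO
O-O-O-O---------O-O-O-O
OOOOOOOO--------OOOOOOOO
O-------O-------O-------O
OO------OO------OO------OO

Derivation:
r0=0: O
r1=1: OO
r2=10: O-O
r3=11: OOOO
r4=100: O---O
r5=101: OO--OO
r6=110: O-O-O-O
r7=111: OOOOOOOO
r8=1000: O-------O
r9=1001: OO------OO
r10=1010: O-O-----O-O
r11=1011: OOOO----OOOO
r12=1100: O---O---O---O
r13=1101: OO--OO--OO--OO
r14=1110: O-O-O-O-O-O-O-O
r15=1111: OOOOOOOOOOOOOOOO
r16=10000: O---------------O
r17=10001: OO--------------OO
r18=10010: O-O-------------O-O
r19=10011: OOOO------------OOOO
r20=10100: O---O-----------O---O
r21=10101: OO--OO----------OO--OO
r22=10110: O-O-O-O---------O-O-O-O
r23=10111: OOOOOOOO--------OOOOOOOO
r24=11000: O-------O-------O-------O
r25=11001: OO------OO------OO------OO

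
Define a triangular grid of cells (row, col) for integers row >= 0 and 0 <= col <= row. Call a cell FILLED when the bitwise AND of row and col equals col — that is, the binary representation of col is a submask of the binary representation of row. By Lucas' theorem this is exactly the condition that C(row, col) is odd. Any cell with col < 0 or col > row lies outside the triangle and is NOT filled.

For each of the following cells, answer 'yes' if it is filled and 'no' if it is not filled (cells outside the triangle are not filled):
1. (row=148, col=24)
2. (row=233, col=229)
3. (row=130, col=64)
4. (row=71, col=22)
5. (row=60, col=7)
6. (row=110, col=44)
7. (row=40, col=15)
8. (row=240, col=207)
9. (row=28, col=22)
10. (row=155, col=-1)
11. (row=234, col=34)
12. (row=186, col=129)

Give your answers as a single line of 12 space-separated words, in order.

Answer: no no no no no yes no no no no yes no

Derivation:
(148,24): row=0b10010100, col=0b11000, row AND col = 0b10000 = 16; 16 != 24 -> empty
(233,229): row=0b11101001, col=0b11100101, row AND col = 0b11100001 = 225; 225 != 229 -> empty
(130,64): row=0b10000010, col=0b1000000, row AND col = 0b0 = 0; 0 != 64 -> empty
(71,22): row=0b1000111, col=0b10110, row AND col = 0b110 = 6; 6 != 22 -> empty
(60,7): row=0b111100, col=0b111, row AND col = 0b100 = 4; 4 != 7 -> empty
(110,44): row=0b1101110, col=0b101100, row AND col = 0b101100 = 44; 44 == 44 -> filled
(40,15): row=0b101000, col=0b1111, row AND col = 0b1000 = 8; 8 != 15 -> empty
(240,207): row=0b11110000, col=0b11001111, row AND col = 0b11000000 = 192; 192 != 207 -> empty
(28,22): row=0b11100, col=0b10110, row AND col = 0b10100 = 20; 20 != 22 -> empty
(155,-1): col outside [0, 155] -> not filled
(234,34): row=0b11101010, col=0b100010, row AND col = 0b100010 = 34; 34 == 34 -> filled
(186,129): row=0b10111010, col=0b10000001, row AND col = 0b10000000 = 128; 128 != 129 -> empty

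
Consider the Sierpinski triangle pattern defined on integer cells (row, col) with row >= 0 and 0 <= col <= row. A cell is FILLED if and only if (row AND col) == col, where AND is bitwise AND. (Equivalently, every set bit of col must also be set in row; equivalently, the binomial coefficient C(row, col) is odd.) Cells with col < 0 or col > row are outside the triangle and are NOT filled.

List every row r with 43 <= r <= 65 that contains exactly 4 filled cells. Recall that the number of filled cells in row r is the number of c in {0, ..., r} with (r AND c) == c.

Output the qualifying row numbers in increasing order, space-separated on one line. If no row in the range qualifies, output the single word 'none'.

Row r has 2^popcount(r) filled cells, so we need popcount(r) = log2(4) = 2.
Scan r = 43..65 and keep those with exactly 2 one-bits:
r=43=101011 popcount=4 -> skip
r=44=101100 popcount=3 -> skip
r=45=101101 popcount=4 -> skip
r=46=101110 popcount=4 -> skip
r=47=101111 popcount=5 -> skip
r=48=110000 popcount=2 -> KEEP
r=49=110001 popcount=3 -> skip
r=50=110010 popcount=3 -> skip
r=51=110011 popcount=4 -> skip
r=52=110100 popcount=3 -> skip
r=53=110101 popcount=4 -> skip
r=54=110110 popcount=4 -> skip
r=55=110111 popcount=5 -> skip
r=56=111000 popcount=3 -> skip
r=57=111001 popcount=4 -> skip
r=58=111010 popcount=4 -> skip
r=59=111011 popcount=5 -> skip
r=60=111100 popcount=4 -> skip
r=61=111101 popcount=5 -> skip
r=62=111110 popcount=5 -> skip
r=63=111111 popcount=6 -> skip
r=64=1000000 popcount=1 -> skip
r=65=1000001 popcount=2 -> KEEP
Kept rows: 48 65

Answer: 48 65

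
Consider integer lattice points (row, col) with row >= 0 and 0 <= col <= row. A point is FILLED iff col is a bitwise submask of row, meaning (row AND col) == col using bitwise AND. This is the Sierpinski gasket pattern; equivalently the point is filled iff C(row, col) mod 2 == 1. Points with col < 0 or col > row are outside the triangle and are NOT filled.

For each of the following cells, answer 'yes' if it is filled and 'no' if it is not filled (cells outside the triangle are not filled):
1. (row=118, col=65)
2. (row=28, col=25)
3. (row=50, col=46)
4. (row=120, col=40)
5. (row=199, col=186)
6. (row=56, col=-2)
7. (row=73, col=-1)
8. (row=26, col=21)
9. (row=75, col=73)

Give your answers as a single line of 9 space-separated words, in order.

Answer: no no no yes no no no no yes

Derivation:
(118,65): row=0b1110110, col=0b1000001, row AND col = 0b1000000 = 64; 64 != 65 -> empty
(28,25): row=0b11100, col=0b11001, row AND col = 0b11000 = 24; 24 != 25 -> empty
(50,46): row=0b110010, col=0b101110, row AND col = 0b100010 = 34; 34 != 46 -> empty
(120,40): row=0b1111000, col=0b101000, row AND col = 0b101000 = 40; 40 == 40 -> filled
(199,186): row=0b11000111, col=0b10111010, row AND col = 0b10000010 = 130; 130 != 186 -> empty
(56,-2): col outside [0, 56] -> not filled
(73,-1): col outside [0, 73] -> not filled
(26,21): row=0b11010, col=0b10101, row AND col = 0b10000 = 16; 16 != 21 -> empty
(75,73): row=0b1001011, col=0b1001001, row AND col = 0b1001001 = 73; 73 == 73 -> filled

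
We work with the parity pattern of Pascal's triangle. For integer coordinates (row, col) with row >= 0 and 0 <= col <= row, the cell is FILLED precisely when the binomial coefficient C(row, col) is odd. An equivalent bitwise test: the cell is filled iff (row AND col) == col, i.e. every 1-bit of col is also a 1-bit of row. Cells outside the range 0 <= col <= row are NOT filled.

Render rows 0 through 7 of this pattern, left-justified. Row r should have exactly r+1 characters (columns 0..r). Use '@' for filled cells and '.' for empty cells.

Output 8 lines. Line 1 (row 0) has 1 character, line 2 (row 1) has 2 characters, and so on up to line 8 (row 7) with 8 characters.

r0=0: @
r1=1: @@
r2=10: @.@
r3=11: @@@@
r4=100: @...@
r5=101: @@..@@
r6=110: @.@.@.@
r7=111: @@@@@@@@

Answer: @
@@
@.@
@@@@
@...@
@@..@@
@.@.@.@
@@@@@@@@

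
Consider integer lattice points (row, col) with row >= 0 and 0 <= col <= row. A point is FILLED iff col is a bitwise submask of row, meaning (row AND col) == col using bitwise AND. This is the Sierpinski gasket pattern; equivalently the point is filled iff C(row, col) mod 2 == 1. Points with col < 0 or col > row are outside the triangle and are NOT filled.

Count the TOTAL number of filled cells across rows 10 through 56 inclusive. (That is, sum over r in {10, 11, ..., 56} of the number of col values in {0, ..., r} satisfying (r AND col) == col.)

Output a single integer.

Answer: 488

Derivation:
r10=1010 pc2: +4 =4
r11=1011 pc3: +8 =12
r12=1100 pc2: +4 =16
r13=1101 pc3: +8 =24
r14=1110 pc3: +8 =32
r15=1111 pc4: +16 =48
r16=10000 pc1: +2 =50
r17=10001 pc2: +4 =54
r18=10010 pc2: +4 =58
r19=10011 pc3: +8 =66
r20=10100 pc2: +4 =70
r21=10101 pc3: +8 =78
r22=10110 pc3: +8 =86
r23=10111 pc4: +16 =102
r24=11000 pc2: +4 =106
r25=11001 pc3: +8 =114
r26=11010 pc3: +8 =122
r27=11011 pc4: +16 =138
r28=11100 pc3: +8 =146
r29=11101 pc4: +16 =162
r30=11110 pc4: +16 =178
r31=11111 pc5: +32 =210
r32=100000 pc1: +2 =212
r33=100001 pc2: +4 =216
r34=100010 pc2: +4 =220
r35=100011 pc3: +8 =228
r36=100100 pc2: +4 =232
r37=100101 pc3: +8 =240
r38=100110 pc3: +8 =248
r39=100111 pc4: +16 =264
r40=101000 pc2: +4 =268
r41=101001 pc3: +8 =276
r42=101010 pc3: +8 =284
r43=101011 pc4: +16 =300
r44=101100 pc3: +8 =308
r45=101101 pc4: +16 =324
r46=101110 pc4: +16 =340
r47=101111 pc5: +32 =372
r48=110000 pc2: +4 =376
r49=110001 pc3: +8 =384
r50=110010 pc3: +8 =392
r51=110011 pc4: +16 =408
r52=110100 pc3: +8 =416
r53=110101 pc4: +16 =432
r54=110110 pc4: +16 =448
r55=110111 pc5: +32 =480
r56=111000 pc3: +8 =488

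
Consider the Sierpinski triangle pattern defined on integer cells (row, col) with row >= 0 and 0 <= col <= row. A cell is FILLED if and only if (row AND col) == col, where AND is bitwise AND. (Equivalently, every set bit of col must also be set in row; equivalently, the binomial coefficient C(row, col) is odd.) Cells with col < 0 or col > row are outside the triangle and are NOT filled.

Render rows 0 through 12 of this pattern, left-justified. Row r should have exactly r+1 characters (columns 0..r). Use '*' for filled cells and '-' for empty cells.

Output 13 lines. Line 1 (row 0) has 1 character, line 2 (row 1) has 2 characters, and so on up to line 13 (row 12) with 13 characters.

Answer: *
**
*-*
****
*---*
**--**
*-*-*-*
********
*-------*
**------**
*-*-----*-*
****----****
*---*---*---*

Derivation:
r0=0: *
r1=1: **
r2=10: *-*
r3=11: ****
r4=100: *---*
r5=101: **--**
r6=110: *-*-*-*
r7=111: ********
r8=1000: *-------*
r9=1001: **------**
r10=1010: *-*-----*-*
r11=1011: ****----****
r12=1100: *---*---*---*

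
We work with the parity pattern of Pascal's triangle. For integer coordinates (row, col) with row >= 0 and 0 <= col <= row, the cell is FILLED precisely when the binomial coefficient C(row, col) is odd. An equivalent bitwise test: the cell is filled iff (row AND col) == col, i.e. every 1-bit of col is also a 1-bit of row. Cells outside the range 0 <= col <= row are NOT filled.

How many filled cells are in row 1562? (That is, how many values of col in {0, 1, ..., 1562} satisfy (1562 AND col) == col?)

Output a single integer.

1562 in binary = 11000011010
popcount(1562) = number of 1-bits in 11000011010 = 5
A col c satisfies (1562 AND c) == c iff every set bit of c is also set in 1562; each of the 5 set bits of 1562 can independently be on or off in c.
count = 2^5 = 32

Answer: 32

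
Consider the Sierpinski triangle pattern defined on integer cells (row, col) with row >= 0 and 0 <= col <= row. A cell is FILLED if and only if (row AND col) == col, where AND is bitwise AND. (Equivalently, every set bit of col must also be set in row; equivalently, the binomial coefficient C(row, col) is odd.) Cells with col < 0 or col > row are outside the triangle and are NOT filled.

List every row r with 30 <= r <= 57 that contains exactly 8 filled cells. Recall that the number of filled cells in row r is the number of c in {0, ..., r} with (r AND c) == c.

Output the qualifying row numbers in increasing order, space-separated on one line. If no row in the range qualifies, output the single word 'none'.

Answer: 35 37 38 41 42 44 49 50 52 56

Derivation:
Row r has 2^popcount(r) filled cells, so we need popcount(r) = log2(8) = 3.
Scan r = 30..57 and keep those with exactly 3 one-bits:
r=30=11110 popcount=4 -> skip
r=31=11111 popcount=5 -> skip
r=32=100000 popcount=1 -> skip
r=33=100001 popcount=2 -> skip
r=34=100010 popcount=2 -> skip
r=35=100011 popcount=3 -> KEEP
r=36=100100 popcount=2 -> skip
r=37=100101 popcount=3 -> KEEP
r=38=100110 popcount=3 -> KEEP
r=39=100111 popcount=4 -> skip
r=40=101000 popcount=2 -> skip
r=41=101001 popcount=3 -> KEEP
r=42=101010 popcount=3 -> KEEP
r=43=101011 popcount=4 -> skip
r=44=101100 popcount=3 -> KEEP
r=45=101101 popcount=4 -> skip
r=46=101110 popcount=4 -> skip
r=47=101111 popcount=5 -> skip
r=48=110000 popcount=2 -> skip
r=49=110001 popcount=3 -> KEEP
r=50=110010 popcount=3 -> KEEP
r=51=110011 popcount=4 -> skip
r=52=110100 popcount=3 -> KEEP
r=53=110101 popcount=4 -> skip
r=54=110110 popcount=4 -> skip
r=55=110111 popcount=5 -> skip
r=56=111000 popcount=3 -> KEEP
r=57=111001 popcount=4 -> skip
Kept rows: 35 37 38 41 42 44 49 50 52 56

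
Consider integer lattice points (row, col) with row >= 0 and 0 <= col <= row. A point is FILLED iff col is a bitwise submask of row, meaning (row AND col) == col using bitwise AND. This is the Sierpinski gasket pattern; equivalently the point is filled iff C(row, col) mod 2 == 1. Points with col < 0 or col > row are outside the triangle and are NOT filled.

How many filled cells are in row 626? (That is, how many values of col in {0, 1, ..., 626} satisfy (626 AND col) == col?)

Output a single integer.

626 in binary = 1001110010
popcount(626) = number of 1-bits in 1001110010 = 5
A col c satisfies (626 AND c) == c iff every set bit of c is also set in 626; each of the 5 set bits of 626 can independently be on or off in c.
count = 2^5 = 32

Answer: 32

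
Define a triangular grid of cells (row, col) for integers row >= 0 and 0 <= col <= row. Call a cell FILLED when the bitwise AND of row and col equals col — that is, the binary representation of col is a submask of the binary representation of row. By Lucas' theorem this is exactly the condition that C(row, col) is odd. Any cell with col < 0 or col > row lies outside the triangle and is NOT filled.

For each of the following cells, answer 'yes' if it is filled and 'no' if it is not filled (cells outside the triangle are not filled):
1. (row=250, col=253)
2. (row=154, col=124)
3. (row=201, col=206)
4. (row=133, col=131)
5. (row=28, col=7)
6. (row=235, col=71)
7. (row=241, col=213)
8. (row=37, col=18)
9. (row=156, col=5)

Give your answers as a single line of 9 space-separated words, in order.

Answer: no no no no no no no no no

Derivation:
(250,253): col outside [0, 250] -> not filled
(154,124): row=0b10011010, col=0b1111100, row AND col = 0b11000 = 24; 24 != 124 -> empty
(201,206): col outside [0, 201] -> not filled
(133,131): row=0b10000101, col=0b10000011, row AND col = 0b10000001 = 129; 129 != 131 -> empty
(28,7): row=0b11100, col=0b111, row AND col = 0b100 = 4; 4 != 7 -> empty
(235,71): row=0b11101011, col=0b1000111, row AND col = 0b1000011 = 67; 67 != 71 -> empty
(241,213): row=0b11110001, col=0b11010101, row AND col = 0b11010001 = 209; 209 != 213 -> empty
(37,18): row=0b100101, col=0b10010, row AND col = 0b0 = 0; 0 != 18 -> empty
(156,5): row=0b10011100, col=0b101, row AND col = 0b100 = 4; 4 != 5 -> empty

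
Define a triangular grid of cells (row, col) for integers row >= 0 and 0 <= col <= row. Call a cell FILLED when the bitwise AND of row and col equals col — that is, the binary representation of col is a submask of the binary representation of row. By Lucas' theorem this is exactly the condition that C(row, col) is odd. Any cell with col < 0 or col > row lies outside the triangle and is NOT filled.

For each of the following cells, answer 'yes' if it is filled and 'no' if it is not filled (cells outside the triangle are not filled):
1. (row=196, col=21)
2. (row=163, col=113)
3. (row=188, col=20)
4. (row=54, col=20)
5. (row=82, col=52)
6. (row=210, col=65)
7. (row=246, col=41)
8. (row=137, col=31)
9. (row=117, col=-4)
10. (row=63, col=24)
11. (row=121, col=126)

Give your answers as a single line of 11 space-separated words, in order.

Answer: no no yes yes no no no no no yes no

Derivation:
(196,21): row=0b11000100, col=0b10101, row AND col = 0b100 = 4; 4 != 21 -> empty
(163,113): row=0b10100011, col=0b1110001, row AND col = 0b100001 = 33; 33 != 113 -> empty
(188,20): row=0b10111100, col=0b10100, row AND col = 0b10100 = 20; 20 == 20 -> filled
(54,20): row=0b110110, col=0b10100, row AND col = 0b10100 = 20; 20 == 20 -> filled
(82,52): row=0b1010010, col=0b110100, row AND col = 0b10000 = 16; 16 != 52 -> empty
(210,65): row=0b11010010, col=0b1000001, row AND col = 0b1000000 = 64; 64 != 65 -> empty
(246,41): row=0b11110110, col=0b101001, row AND col = 0b100000 = 32; 32 != 41 -> empty
(137,31): row=0b10001001, col=0b11111, row AND col = 0b1001 = 9; 9 != 31 -> empty
(117,-4): col outside [0, 117] -> not filled
(63,24): row=0b111111, col=0b11000, row AND col = 0b11000 = 24; 24 == 24 -> filled
(121,126): col outside [0, 121] -> not filled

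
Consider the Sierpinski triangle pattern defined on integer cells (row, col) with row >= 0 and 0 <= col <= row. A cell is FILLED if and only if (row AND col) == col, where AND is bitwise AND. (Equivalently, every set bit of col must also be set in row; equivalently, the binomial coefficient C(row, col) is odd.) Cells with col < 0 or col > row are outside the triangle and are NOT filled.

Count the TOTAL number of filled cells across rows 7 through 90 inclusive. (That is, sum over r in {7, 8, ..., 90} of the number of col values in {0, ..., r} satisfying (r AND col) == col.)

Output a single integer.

r7=111 pc3: +8 =8
r8=1000 pc1: +2 =10
r9=1001 pc2: +4 =14
r10=1010 pc2: +4 =18
r11=1011 pc3: +8 =26
r12=1100 pc2: +4 =30
r13=1101 pc3: +8 =38
r14=1110 pc3: +8 =46
r15=1111 pc4: +16 =62
r16=10000 pc1: +2 =64
r17=10001 pc2: +4 =68
r18=10010 pc2: +4 =72
r19=10011 pc3: +8 =80
r20=10100 pc2: +4 =84
r21=10101 pc3: +8 =92
r22=10110 pc3: +8 =100
r23=10111 pc4: +16 =116
r24=11000 pc2: +4 =120
r25=11001 pc3: +8 =128
r26=11010 pc3: +8 =136
r27=11011 pc4: +16 =152
r28=11100 pc3: +8 =160
r29=11101 pc4: +16 =176
r30=11110 pc4: +16 =192
r31=11111 pc5: +32 =224
r32=100000 pc1: +2 =226
r33=100001 pc2: +4 =230
r34=100010 pc2: +4 =234
r35=100011 pc3: +8 =242
r36=100100 pc2: +4 =246
r37=100101 pc3: +8 =254
r38=100110 pc3: +8 =262
r39=100111 pc4: +16 =278
r40=101000 pc2: +4 =282
r41=101001 pc3: +8 =290
r42=101010 pc3: +8 =298
r43=101011 pc4: +16 =314
r44=101100 pc3: +8 =322
r45=101101 pc4: +16 =338
r46=101110 pc4: +16 =354
r47=101111 pc5: +32 =386
r48=110000 pc2: +4 =390
r49=110001 pc3: +8 =398
r50=110010 pc3: +8 =406
r51=110011 pc4: +16 =422
r52=110100 pc3: +8 =430
r53=110101 pc4: +16 =446
r54=110110 pc4: +16 =462
r55=110111 pc5: +32 =494
r56=111000 pc3: +8 =502
r57=111001 pc4: +16 =518
r58=111010 pc4: +16 =534
r59=111011 pc5: +32 =566
r60=111100 pc4: +16 =582
r61=111101 pc5: +32 =614
r62=111110 pc5: +32 =646
r63=111111 pc6: +64 =710
r64=1000000 pc1: +2 =712
r65=1000001 pc2: +4 =716
r66=1000010 pc2: +4 =720
r67=1000011 pc3: +8 =728
r68=1000100 pc2: +4 =732
r69=1000101 pc3: +8 =740
r70=1000110 pc3: +8 =748
r71=1000111 pc4: +16 =764
r72=1001000 pc2: +4 =768
r73=1001001 pc3: +8 =776
r74=1001010 pc3: +8 =784
r75=1001011 pc4: +16 =800
r76=1001100 pc3: +8 =808
r77=1001101 pc4: +16 =824
r78=1001110 pc4: +16 =840
r79=1001111 pc5: +32 =872
r80=1010000 pc2: +4 =876
r81=1010001 pc3: +8 =884
r82=1010010 pc3: +8 =892
r83=1010011 pc4: +16 =908
r84=1010100 pc3: +8 =916
r85=1010101 pc4: +16 =932
r86=1010110 pc4: +16 =948
r87=1010111 pc5: +32 =980
r88=1011000 pc3: +8 =988
r89=1011001 pc4: +16 =1004
r90=1011010 pc4: +16 =1020

Answer: 1020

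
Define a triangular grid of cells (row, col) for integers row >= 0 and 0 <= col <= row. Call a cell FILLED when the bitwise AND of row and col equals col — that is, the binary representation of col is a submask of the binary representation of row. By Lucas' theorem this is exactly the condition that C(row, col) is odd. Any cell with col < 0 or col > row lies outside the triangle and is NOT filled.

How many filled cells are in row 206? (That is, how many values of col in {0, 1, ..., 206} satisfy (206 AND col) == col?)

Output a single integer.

Answer: 32

Derivation:
206 in binary = 11001110
popcount(206) = number of 1-bits in 11001110 = 5
A col c satisfies (206 AND c) == c iff every set bit of c is also set in 206; each of the 5 set bits of 206 can independently be on or off in c.
count = 2^5 = 32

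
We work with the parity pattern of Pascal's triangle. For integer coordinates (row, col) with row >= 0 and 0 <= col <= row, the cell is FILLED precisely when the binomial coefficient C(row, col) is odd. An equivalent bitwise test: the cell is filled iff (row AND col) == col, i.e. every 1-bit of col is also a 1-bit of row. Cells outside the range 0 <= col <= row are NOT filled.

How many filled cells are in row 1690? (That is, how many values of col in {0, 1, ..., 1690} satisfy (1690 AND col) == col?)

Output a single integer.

Answer: 64

Derivation:
1690 in binary = 11010011010
popcount(1690) = number of 1-bits in 11010011010 = 6
A col c satisfies (1690 AND c) == c iff every set bit of c is also set in 1690; each of the 6 set bits of 1690 can independently be on or off in c.
count = 2^6 = 64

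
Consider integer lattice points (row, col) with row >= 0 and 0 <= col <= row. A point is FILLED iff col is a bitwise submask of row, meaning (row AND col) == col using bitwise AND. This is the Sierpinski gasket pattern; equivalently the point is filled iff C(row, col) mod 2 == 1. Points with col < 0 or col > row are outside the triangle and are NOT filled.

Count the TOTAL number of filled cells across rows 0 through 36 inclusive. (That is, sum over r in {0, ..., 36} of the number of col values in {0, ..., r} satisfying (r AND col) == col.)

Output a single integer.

r0=0 pc0: +1 =1
r1=1 pc1: +2 =3
r2=10 pc1: +2 =5
r3=11 pc2: +4 =9
r4=100 pc1: +2 =11
r5=101 pc2: +4 =15
r6=110 pc2: +4 =19
r7=111 pc3: +8 =27
r8=1000 pc1: +2 =29
r9=1001 pc2: +4 =33
r10=1010 pc2: +4 =37
r11=1011 pc3: +8 =45
r12=1100 pc2: +4 =49
r13=1101 pc3: +8 =57
r14=1110 pc3: +8 =65
r15=1111 pc4: +16 =81
r16=10000 pc1: +2 =83
r17=10001 pc2: +4 =87
r18=10010 pc2: +4 =91
r19=10011 pc3: +8 =99
r20=10100 pc2: +4 =103
r21=10101 pc3: +8 =111
r22=10110 pc3: +8 =119
r23=10111 pc4: +16 =135
r24=11000 pc2: +4 =139
r25=11001 pc3: +8 =147
r26=11010 pc3: +8 =155
r27=11011 pc4: +16 =171
r28=11100 pc3: +8 =179
r29=11101 pc4: +16 =195
r30=11110 pc4: +16 =211
r31=11111 pc5: +32 =243
r32=100000 pc1: +2 =245
r33=100001 pc2: +4 =249
r34=100010 pc2: +4 =253
r35=100011 pc3: +8 =261
r36=100100 pc2: +4 =265

Answer: 265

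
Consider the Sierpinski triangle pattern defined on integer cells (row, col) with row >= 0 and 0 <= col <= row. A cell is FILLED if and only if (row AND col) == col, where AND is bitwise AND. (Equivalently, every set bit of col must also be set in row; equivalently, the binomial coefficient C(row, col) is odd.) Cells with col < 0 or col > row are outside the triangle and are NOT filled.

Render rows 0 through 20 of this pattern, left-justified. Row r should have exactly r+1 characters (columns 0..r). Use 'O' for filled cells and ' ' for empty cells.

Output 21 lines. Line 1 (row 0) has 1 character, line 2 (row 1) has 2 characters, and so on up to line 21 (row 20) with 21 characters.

r0=0: O
r1=1: OO
r2=10: O O
r3=11: OOOO
r4=100: O   O
r5=101: OO  OO
r6=110: O O O O
r7=111: OOOOOOOO
r8=1000: O       O
r9=1001: OO      OO
r10=1010: O O     O O
r11=1011: OOOO    OOOO
r12=1100: O   O   O   O
r13=1101: OO  OO  OO  OO
r14=1110: O O O O O O O O
r15=1111: OOOOOOOOOOOOOOOO
r16=10000: O               O
r17=10001: OO              OO
r18=10010: O O             O O
r19=10011: OOOO            OOOO
r20=10100: O   O           O   O

Answer: O
OO
O O
OOOO
O   O
OO  OO
O O O O
OOOOOOOO
O       O
OO      OO
O O     O O
OOOO    OOOO
O   O   O   O
OO  OO  OO  OO
O O O O O O O O
OOOOOOOOOOOOOOOO
O               O
OO              OO
O O             O O
OOOO            OOOO
O   O           O   O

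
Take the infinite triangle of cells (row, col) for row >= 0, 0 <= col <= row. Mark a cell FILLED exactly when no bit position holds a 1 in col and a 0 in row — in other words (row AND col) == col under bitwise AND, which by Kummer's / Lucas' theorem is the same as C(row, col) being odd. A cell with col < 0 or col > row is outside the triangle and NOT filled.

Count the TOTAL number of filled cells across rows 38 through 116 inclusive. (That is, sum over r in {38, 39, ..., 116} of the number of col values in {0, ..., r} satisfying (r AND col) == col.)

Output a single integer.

r38=100110 pc3: +8 =8
r39=100111 pc4: +16 =24
r40=101000 pc2: +4 =28
r41=101001 pc3: +8 =36
r42=101010 pc3: +8 =44
r43=101011 pc4: +16 =60
r44=101100 pc3: +8 =68
r45=101101 pc4: +16 =84
r46=101110 pc4: +16 =100
r47=101111 pc5: +32 =132
r48=110000 pc2: +4 =136
r49=110001 pc3: +8 =144
r50=110010 pc3: +8 =152
r51=110011 pc4: +16 =168
r52=110100 pc3: +8 =176
r53=110101 pc4: +16 =192
r54=110110 pc4: +16 =208
r55=110111 pc5: +32 =240
r56=111000 pc3: +8 =248
r57=111001 pc4: +16 =264
r58=111010 pc4: +16 =280
r59=111011 pc5: +32 =312
r60=111100 pc4: +16 =328
r61=111101 pc5: +32 =360
r62=111110 pc5: +32 =392
r63=111111 pc6: +64 =456
r64=1000000 pc1: +2 =458
r65=1000001 pc2: +4 =462
r66=1000010 pc2: +4 =466
r67=1000011 pc3: +8 =474
r68=1000100 pc2: +4 =478
r69=1000101 pc3: +8 =486
r70=1000110 pc3: +8 =494
r71=1000111 pc4: +16 =510
r72=1001000 pc2: +4 =514
r73=1001001 pc3: +8 =522
r74=1001010 pc3: +8 =530
r75=1001011 pc4: +16 =546
r76=1001100 pc3: +8 =554
r77=1001101 pc4: +16 =570
r78=1001110 pc4: +16 =586
r79=1001111 pc5: +32 =618
r80=1010000 pc2: +4 =622
r81=1010001 pc3: +8 =630
r82=1010010 pc3: +8 =638
r83=1010011 pc4: +16 =654
r84=1010100 pc3: +8 =662
r85=1010101 pc4: +16 =678
r86=1010110 pc4: +16 =694
r87=1010111 pc5: +32 =726
r88=1011000 pc3: +8 =734
r89=1011001 pc4: +16 =750
r90=1011010 pc4: +16 =766
r91=1011011 pc5: +32 =798
r92=1011100 pc4: +16 =814
r93=1011101 pc5: +32 =846
r94=1011110 pc5: +32 =878
r95=1011111 pc6: +64 =942
r96=1100000 pc2: +4 =946
r97=1100001 pc3: +8 =954
r98=1100010 pc3: +8 =962
r99=1100011 pc4: +16 =978
r100=1100100 pc3: +8 =986
r101=1100101 pc4: +16 =1002
r102=1100110 pc4: +16 =1018
r103=1100111 pc5: +32 =1050
r104=1101000 pc3: +8 =1058
r105=1101001 pc4: +16 =1074
r106=1101010 pc4: +16 =1090
r107=1101011 pc5: +32 =1122
r108=1101100 pc4: +16 =1138
r109=1101101 pc5: +32 =1170
r110=1101110 pc5: +32 =1202
r111=1101111 pc6: +64 =1266
r112=1110000 pc3: +8 =1274
r113=1110001 pc4: +16 =1290
r114=1110010 pc4: +16 =1306
r115=1110011 pc5: +32 =1338
r116=1110100 pc4: +16 =1354

Answer: 1354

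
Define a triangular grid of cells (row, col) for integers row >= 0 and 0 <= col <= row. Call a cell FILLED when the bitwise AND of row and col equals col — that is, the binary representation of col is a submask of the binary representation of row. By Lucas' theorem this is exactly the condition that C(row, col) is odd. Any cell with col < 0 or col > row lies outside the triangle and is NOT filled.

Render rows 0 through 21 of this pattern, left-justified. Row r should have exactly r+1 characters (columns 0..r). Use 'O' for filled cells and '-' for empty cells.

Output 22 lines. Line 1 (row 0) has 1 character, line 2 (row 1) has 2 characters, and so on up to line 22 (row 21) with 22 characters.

r0=0: O
r1=1: OO
r2=10: O-O
r3=11: OOOO
r4=100: O---O
r5=101: OO--OO
r6=110: O-O-O-O
r7=111: OOOOOOOO
r8=1000: O-------O
r9=1001: OO------OO
r10=1010: O-O-----O-O
r11=1011: OOOO----OOOO
r12=1100: O---O---O---O
r13=1101: OO--OO--OO--OO
r14=1110: O-O-O-O-O-O-O-O
r15=1111: OOOOOOOOOOOOOOOO
r16=10000: O---------------O
r17=10001: OO--------------OO
r18=10010: O-O-------------O-O
r19=10011: OOOO------------OOOO
r20=10100: O---O-----------O---O
r21=10101: OO--OO----------OO--OO

Answer: O
OO
O-O
OOOO
O---O
OO--OO
O-O-O-O
OOOOOOOO
O-------O
OO------OO
O-O-----O-O
OOOO----OOOO
O---O---O---O
OO--OO--OO--OO
O-O-O-O-O-O-O-O
OOOOOOOOOOOOOOOO
O---------------O
OO--------------OO
O-O-------------O-O
OOOO------------OOOO
O---O-----------O---O
OO--OO----------OO--OO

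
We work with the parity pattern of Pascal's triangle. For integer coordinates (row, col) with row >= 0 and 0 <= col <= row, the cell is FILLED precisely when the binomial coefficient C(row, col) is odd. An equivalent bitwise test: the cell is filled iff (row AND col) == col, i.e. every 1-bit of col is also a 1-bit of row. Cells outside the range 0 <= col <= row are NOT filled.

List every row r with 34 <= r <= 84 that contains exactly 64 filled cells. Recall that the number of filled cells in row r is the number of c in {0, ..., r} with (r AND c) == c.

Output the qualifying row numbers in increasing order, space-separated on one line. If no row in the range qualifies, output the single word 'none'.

Row r has 2^popcount(r) filled cells, so we need popcount(r) = log2(64) = 6.
Scan r = 34..84 and keep those with exactly 6 one-bits:
r=34=100010 popcount=2 -> skip
r=35=100011 popcount=3 -> skip
r=36=100100 popcount=2 -> skip
r=37=100101 popcount=3 -> skip
r=38=100110 popcount=3 -> skip
r=39=100111 popcount=4 -> skip
r=40=101000 popcount=2 -> skip
r=41=101001 popcount=3 -> skip
r=42=101010 popcount=3 -> skip
r=43=101011 popcount=4 -> skip
r=44=101100 popcount=3 -> skip
r=45=101101 popcount=4 -> skip
r=46=101110 popcount=4 -> skip
r=47=101111 popcount=5 -> skip
r=48=110000 popcount=2 -> skip
r=49=110001 popcount=3 -> skip
r=50=110010 popcount=3 -> skip
r=51=110011 popcount=4 -> skip
r=52=110100 popcount=3 -> skip
r=53=110101 popcount=4 -> skip
r=54=110110 popcount=4 -> skip
r=55=110111 popcount=5 -> skip
r=56=111000 popcount=3 -> skip
r=57=111001 popcount=4 -> skip
r=58=111010 popcount=4 -> skip
r=59=111011 popcount=5 -> skip
r=60=111100 popcount=4 -> skip
r=61=111101 popcount=5 -> skip
r=62=111110 popcount=5 -> skip
r=63=111111 popcount=6 -> KEEP
r=64=1000000 popcount=1 -> skip
r=65=1000001 popcount=2 -> skip
r=66=1000010 popcount=2 -> skip
r=67=1000011 popcount=3 -> skip
r=68=1000100 popcount=2 -> skip
r=69=1000101 popcount=3 -> skip
r=70=1000110 popcount=3 -> skip
r=71=1000111 popcount=4 -> skip
r=72=1001000 popcount=2 -> skip
r=73=1001001 popcount=3 -> skip
r=74=1001010 popcount=3 -> skip
r=75=1001011 popcount=4 -> skip
r=76=1001100 popcount=3 -> skip
r=77=1001101 popcount=4 -> skip
r=78=1001110 popcount=4 -> skip
r=79=1001111 popcount=5 -> skip
r=80=1010000 popcount=2 -> skip
r=81=1010001 popcount=3 -> skip
r=82=1010010 popcount=3 -> skip
r=83=1010011 popcount=4 -> skip
r=84=1010100 popcount=3 -> skip
Kept rows: 63

Answer: 63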